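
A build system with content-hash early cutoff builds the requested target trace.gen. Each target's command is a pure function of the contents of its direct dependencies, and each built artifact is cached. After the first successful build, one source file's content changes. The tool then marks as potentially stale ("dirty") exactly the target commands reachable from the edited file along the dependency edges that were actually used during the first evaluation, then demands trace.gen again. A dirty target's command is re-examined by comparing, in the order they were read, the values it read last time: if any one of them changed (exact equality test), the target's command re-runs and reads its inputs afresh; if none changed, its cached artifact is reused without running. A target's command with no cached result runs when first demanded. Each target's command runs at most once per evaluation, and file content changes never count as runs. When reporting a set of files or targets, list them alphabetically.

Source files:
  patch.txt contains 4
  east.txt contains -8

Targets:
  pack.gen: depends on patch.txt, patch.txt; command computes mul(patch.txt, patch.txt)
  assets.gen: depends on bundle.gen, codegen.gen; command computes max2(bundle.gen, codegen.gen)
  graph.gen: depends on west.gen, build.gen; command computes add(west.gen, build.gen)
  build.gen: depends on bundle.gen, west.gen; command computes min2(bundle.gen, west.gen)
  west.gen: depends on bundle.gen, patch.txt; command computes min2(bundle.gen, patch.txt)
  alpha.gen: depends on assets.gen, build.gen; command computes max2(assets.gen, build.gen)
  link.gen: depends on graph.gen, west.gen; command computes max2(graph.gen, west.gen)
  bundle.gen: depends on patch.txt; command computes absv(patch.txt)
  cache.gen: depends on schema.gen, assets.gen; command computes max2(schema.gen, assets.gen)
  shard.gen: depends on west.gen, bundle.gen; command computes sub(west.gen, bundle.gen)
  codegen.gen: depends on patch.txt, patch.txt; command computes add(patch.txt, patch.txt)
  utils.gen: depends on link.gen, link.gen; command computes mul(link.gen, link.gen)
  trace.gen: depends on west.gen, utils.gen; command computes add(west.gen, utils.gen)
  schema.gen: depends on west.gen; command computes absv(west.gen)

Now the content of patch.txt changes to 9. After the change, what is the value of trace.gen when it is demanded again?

First evaluation (everything demanded from the output):
  bundle.gen = absv(4) = 4
  west.gen = min2(4, 4) = 4
  build.gen = min2(4, 4) = 4
  graph.gen = add(4, 4) = 8
  link.gen = max2(8, 4) = 8
  utils.gen = mul(8, 8) = 64
  trace.gen = add(4, 64) = 68

Propagation after the edit:
  bundle.gen: runs — patch.txt 4->9; result 9.
  west.gen: runs — bundle.gen 4->9; patch.txt 4->9; result 9.
  build.gen: runs — bundle.gen 4->9; west.gen 4->9; result 9.
  graph.gen: runs — west.gen 4->9; build.gen 4->9; result 18.
  link.gen: runs — graph.gen 8->18; west.gen 4->9; result 18.
  utils.gen: runs — link.gen 8->18; link.gen 8->18; result 324.
  trace.gen: runs — west.gen 4->9; utils.gen 64->324; result 333.

New value of trace.gen: 333.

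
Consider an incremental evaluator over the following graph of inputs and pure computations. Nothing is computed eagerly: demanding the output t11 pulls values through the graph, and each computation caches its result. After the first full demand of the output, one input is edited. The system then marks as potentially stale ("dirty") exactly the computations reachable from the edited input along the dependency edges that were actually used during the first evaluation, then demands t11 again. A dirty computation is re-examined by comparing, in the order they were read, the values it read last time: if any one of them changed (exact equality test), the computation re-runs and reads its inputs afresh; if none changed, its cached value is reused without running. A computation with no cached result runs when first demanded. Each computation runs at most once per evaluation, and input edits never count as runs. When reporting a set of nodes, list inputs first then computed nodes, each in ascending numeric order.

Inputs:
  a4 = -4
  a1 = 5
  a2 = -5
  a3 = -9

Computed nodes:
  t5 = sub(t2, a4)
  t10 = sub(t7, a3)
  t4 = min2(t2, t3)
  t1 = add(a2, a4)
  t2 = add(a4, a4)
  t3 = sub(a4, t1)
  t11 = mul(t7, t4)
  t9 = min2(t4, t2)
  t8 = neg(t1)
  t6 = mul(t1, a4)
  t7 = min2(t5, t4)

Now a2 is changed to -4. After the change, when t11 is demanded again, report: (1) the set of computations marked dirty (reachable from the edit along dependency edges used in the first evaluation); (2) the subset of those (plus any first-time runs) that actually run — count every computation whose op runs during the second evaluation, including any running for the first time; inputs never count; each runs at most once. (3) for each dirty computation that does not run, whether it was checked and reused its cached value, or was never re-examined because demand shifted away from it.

Dirty set: t1, t3, t4, t7, t11.
Run set: t1, t3, t4 (3 run).
Re-examined without running (cache reused): t7, t11.
The important point: t4 recomputes to an identical value, and the output ends up unchanged.

Initial pass — values computed on the first demand:
  t1 = add(-5, -4) = -9
  t2 = add(-4, -4) = -8
  t3 = sub(-4, -9) = 5
  t4 = min2(-8, 5) = -8
  t5 = sub(-8, -4) = -4
  t7 = min2(-4, -8) = -8
  t11 = mul(-8, -8) = 64

Second demand — change propagation:
  t1: re-runs because a2 -5->-4; new result -8.
  t3: re-runs because t1 -9->-8; new result 4.
  t4: re-runs because t3 5->4; new result -8 (unchanged).
  t7: re-examined; everything it read last time is the same (t5 unchanged, t4 unchanged) — cache -8 kept, no run.
  t11: re-examined; everything it read last time is the same (t7 unchanged, t4 unchanged) — cache 64 kept, no run.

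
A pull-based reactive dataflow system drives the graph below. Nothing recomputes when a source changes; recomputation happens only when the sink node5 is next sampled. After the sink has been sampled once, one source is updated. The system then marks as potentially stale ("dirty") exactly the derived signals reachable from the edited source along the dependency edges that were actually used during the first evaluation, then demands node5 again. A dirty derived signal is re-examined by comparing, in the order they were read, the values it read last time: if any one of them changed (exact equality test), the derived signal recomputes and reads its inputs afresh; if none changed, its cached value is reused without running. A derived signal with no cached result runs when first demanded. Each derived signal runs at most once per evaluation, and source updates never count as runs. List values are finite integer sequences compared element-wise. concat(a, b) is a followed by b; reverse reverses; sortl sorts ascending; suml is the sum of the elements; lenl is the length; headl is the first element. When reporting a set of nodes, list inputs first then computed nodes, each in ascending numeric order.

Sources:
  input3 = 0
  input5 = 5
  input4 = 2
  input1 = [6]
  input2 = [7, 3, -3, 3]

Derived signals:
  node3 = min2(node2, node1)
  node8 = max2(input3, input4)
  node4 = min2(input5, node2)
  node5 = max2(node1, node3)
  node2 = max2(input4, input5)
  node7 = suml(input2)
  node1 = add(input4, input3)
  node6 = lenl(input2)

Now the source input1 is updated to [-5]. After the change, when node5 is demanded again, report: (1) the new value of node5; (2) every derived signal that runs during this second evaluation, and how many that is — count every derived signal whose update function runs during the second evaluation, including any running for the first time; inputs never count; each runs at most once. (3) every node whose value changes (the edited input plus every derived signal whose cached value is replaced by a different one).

First evaluation (everything demanded from the output):
  node1 = add(2, 0) = 2
  node2 = max2(2, 5) = 5
  node3 = min2(5, 2) = 2
  node5 = max2(2, 2) = 2

Propagation after the edit:
  input1 feeds no computation that the output demands — nothing is marked dirty and nothing runs.

Key observation: input1 is never demanded by the output, so the edit triggers no recomputation at all.

New value of node5: 2.
Derived signals that run: none — 0 in total.
Values that change: input1.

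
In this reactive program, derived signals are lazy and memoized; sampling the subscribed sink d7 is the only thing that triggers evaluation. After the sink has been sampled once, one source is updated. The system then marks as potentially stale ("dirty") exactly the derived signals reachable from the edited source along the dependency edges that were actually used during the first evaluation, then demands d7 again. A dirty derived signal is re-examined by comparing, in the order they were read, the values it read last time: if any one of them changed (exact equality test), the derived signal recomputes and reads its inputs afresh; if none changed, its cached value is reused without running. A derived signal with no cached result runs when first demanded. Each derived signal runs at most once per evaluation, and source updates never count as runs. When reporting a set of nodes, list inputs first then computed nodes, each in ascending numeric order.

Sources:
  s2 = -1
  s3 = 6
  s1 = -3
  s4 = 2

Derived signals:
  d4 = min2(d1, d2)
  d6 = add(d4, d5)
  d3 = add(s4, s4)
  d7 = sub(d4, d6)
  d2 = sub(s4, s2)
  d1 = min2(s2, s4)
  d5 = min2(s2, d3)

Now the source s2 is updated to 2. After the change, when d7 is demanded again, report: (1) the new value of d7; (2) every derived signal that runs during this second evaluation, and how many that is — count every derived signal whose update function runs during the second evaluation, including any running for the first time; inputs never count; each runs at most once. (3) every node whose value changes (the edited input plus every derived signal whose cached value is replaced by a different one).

First demand of the output computes:
  d1 = min2(-1, 2) = -1
  d2 = sub(2, -1) = 3
  d3 = add(2, 2) = 4
  d4 = min2(-1, 3) = -1
  d5 = min2(-1, 4) = -1
  d6 = add(-1, -1) = -2
  d7 = sub(-1, -2) = 1

After the edit, cleaning proceeds:
  d1: a read changed (s2 -1->2) — executes, giving 2.
  d2: a read changed (s2 -1->2) — executes, giving 0.
  d4: a read changed (d1 -1->2; d2 3->0) — executes, giving 0.
  d5: a read changed (s2 -1->2) — executes, giving 2.
  d6: a read changed (d4 -1->0; d5 -1->2) — executes, giving 2.
  d7: a read changed (d4 -1->0; d6 -2->2) — executes, giving -2.

Demanding d7 again yields -2.
6 derived signals run: d1, d2, d4, d5, d6, d7.
The nodes whose values change: s2, d1, d2, d4, d5, d6, d7.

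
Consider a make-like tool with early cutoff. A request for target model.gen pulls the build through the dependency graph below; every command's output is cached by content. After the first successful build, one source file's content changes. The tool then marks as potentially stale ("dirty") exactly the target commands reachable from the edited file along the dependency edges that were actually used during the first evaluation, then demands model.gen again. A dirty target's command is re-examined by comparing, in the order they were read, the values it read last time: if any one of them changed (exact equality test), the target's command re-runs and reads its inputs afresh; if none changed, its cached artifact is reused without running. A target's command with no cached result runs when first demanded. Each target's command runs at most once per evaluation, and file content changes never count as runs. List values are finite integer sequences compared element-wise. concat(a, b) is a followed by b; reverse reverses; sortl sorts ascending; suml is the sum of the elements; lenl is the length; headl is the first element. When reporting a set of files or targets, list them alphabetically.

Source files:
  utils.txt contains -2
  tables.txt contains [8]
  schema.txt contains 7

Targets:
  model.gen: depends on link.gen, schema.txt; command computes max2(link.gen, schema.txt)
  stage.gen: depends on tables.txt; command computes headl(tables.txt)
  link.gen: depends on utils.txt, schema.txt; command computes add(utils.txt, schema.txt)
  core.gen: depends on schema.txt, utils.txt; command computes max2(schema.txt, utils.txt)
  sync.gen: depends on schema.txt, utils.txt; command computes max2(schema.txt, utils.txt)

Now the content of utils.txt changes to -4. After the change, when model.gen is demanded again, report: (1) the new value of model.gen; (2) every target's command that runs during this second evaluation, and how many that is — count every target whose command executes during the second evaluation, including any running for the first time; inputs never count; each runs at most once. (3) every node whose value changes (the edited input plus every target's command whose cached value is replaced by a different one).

First demand of the output computes:
  link.gen = add(-2, 7) = 5
  model.gen = max2(5, 7) = 7

After the edit, cleaning proceeds:
  link.gen: a read changed (utils.txt -2->-4) — executes, giving 3.
  model.gen: a read changed (link.gen 5->3) — executes, giving 7 — identical to its old value.

Demanding model.gen again yields 7.
2 target commands run: link.gen, model.gen.
The nodes whose values change: link.gen, utils.txt.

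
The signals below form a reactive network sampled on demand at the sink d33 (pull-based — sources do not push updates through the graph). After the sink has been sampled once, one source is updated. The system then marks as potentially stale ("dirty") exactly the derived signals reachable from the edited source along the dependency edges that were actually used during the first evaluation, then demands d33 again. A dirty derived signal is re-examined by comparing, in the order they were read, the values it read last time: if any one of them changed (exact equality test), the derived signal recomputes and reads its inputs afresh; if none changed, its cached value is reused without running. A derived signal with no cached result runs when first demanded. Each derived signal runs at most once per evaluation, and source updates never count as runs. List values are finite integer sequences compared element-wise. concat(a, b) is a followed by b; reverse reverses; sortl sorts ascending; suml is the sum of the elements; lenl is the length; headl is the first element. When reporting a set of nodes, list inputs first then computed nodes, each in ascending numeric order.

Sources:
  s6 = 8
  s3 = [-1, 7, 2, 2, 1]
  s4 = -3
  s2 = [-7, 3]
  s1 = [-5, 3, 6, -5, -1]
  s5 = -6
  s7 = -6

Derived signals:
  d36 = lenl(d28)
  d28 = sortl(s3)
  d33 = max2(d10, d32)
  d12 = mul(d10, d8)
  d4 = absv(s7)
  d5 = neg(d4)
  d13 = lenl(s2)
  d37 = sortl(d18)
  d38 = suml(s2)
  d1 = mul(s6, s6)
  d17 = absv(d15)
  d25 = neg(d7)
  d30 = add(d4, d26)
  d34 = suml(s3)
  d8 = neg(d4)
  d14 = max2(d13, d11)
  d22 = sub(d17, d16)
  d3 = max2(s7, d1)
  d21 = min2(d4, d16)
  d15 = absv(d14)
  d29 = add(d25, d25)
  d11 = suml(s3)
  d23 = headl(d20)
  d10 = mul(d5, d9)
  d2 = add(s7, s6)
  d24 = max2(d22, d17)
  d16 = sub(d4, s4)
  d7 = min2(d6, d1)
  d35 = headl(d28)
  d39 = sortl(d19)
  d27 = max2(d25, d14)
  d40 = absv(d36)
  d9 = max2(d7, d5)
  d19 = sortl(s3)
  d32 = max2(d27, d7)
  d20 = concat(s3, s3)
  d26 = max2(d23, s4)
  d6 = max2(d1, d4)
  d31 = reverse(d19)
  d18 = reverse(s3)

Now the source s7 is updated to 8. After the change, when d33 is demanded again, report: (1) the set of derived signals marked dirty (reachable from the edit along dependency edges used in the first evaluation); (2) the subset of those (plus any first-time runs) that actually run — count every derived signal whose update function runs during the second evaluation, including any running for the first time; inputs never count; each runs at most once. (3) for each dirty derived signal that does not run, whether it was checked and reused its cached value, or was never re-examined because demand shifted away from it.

Initial pass — values computed on the first demand:
  d1 = mul(8, 8) = 64
  d4 = absv(-6) = 6
  d5 = neg(6) = -6
  d6 = max2(64, 6) = 64
  d7 = min2(64, 64) = 64
  d9 = max2(64, -6) = 64
  d10 = mul(-6, 64) = -384
  d11 = suml([-1, 7, 2, 2, 1]) = 11
  d13 = lenl([-7, 3]) = 2
  d14 = max2(2, 11) = 11
  d25 = neg(64) = -64
  d27 = max2(-64, 11) = 11
  d32 = max2(11, 64) = 64
  d33 = max2(-384, 64) = 64

Second demand — change propagation:
  d4: re-runs because s7 -6->8; new result 8.
  d5: re-runs because d4 6->8; new result -8.
  d6: re-runs because d4 6->8; new result 64 (unchanged).
  d7: re-examined; everything it read last time is the same (d6 unchanged, d1 unchanged) — cache 64 kept, no run.
  d9: re-runs because d5 -6->-8; new result 64 (unchanged).
  d10: re-runs because d5 -6->-8; new result -512.
  d25: re-examined; everything it read last time is the same (d7 unchanged) — cache -64 kept, no run.
  d27: re-examined; everything it read last time is the same (d25 unchanged, d14 unchanged) — cache 11 kept, no run.
  d32: re-examined; everything it read last time is the same (d27 unchanged, d7 unchanged) — cache 64 kept, no run.
  d33: re-runs because d10 -384->-512; new result 64 (unchanged).

The important point: at d7 every value read last time is unchanged, so the dirty flag clears without a run.

Dirty set: d4, d5, d6, d7, d9, d10, d25, d27, d32, d33.
Run set: d4, d5, d6, d9, d10, d33 (6 run).
Re-examined without running (cache reused): d7, d25, d27, d32.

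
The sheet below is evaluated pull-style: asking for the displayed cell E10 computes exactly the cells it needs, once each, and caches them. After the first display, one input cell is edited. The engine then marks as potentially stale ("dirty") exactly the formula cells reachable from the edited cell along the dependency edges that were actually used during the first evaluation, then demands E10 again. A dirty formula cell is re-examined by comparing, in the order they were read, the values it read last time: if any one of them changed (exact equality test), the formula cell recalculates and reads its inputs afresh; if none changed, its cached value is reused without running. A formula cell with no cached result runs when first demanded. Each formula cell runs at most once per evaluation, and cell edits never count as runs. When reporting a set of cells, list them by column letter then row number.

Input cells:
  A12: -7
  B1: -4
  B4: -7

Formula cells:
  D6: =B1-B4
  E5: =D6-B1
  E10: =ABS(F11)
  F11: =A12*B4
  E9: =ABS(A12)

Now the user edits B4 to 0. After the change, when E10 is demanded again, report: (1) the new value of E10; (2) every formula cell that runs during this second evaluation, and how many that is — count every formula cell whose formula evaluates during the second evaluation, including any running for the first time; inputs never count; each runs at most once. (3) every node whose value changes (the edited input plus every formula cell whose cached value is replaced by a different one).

First demand of the output computes:
  F11 = -7 * -7 = 49
  E10 = ABS(49) = 49

After the edit, cleaning proceeds:
  F11: a read changed (B4 -7->0) — executes, giving 0.
  E10: a read changed (F11 49->0) — executes, giving 0.

Demanding E10 again yields 0.
2 formula cells run: E10, F11.
The nodes whose values change: B4, E10, F11.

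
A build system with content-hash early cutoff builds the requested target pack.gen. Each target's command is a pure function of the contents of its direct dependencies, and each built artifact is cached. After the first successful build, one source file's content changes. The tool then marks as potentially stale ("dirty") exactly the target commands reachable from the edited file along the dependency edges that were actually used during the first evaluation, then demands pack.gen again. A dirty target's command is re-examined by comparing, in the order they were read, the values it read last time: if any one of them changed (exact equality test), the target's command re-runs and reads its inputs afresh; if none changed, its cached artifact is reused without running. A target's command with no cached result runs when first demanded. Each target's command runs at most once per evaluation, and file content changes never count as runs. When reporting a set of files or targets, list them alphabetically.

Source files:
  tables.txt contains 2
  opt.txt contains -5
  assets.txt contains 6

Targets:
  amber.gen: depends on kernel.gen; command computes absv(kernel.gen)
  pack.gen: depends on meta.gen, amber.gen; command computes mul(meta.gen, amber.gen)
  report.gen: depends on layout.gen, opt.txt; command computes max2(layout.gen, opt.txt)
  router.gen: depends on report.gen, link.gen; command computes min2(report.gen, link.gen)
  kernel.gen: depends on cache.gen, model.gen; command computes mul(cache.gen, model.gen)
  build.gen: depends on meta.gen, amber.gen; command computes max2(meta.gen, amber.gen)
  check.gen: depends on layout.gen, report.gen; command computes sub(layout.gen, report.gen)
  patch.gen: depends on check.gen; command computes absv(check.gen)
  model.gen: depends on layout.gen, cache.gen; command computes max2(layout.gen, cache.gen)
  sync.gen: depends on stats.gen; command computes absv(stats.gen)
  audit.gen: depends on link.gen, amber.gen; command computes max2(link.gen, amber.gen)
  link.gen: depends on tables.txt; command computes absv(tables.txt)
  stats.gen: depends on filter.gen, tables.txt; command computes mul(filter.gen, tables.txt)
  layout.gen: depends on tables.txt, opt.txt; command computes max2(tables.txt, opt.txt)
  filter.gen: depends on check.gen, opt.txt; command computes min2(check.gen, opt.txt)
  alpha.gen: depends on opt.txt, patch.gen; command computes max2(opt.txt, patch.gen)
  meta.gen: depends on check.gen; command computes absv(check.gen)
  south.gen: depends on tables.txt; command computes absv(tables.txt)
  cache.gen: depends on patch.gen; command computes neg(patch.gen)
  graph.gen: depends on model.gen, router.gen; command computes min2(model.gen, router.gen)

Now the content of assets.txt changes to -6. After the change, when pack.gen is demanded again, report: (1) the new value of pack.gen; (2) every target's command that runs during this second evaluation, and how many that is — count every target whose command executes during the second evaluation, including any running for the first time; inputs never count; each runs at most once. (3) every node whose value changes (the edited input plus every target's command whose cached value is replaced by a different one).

New value of pack.gen: 0.
Target commands that run: none — 0 in total.
Values that change: assets.txt.
Key observation: assets.txt is never demanded by the output, so the edit triggers no recomputation at all.

First evaluation (everything demanded from the output):
  layout.gen = max2(2, -5) = 2
  report.gen = max2(2, -5) = 2
  check.gen = sub(2, 2) = 0
  meta.gen = absv(0) = 0
  patch.gen = absv(0) = 0
  cache.gen = neg(0) = 0
  model.gen = max2(2, 0) = 2
  kernel.gen = mul(0, 2) = 0
  amber.gen = absv(0) = 0
  pack.gen = mul(0, 0) = 0

Propagation after the edit:
  assets.txt feeds no computation that the output demands — nothing is marked dirty and nothing runs.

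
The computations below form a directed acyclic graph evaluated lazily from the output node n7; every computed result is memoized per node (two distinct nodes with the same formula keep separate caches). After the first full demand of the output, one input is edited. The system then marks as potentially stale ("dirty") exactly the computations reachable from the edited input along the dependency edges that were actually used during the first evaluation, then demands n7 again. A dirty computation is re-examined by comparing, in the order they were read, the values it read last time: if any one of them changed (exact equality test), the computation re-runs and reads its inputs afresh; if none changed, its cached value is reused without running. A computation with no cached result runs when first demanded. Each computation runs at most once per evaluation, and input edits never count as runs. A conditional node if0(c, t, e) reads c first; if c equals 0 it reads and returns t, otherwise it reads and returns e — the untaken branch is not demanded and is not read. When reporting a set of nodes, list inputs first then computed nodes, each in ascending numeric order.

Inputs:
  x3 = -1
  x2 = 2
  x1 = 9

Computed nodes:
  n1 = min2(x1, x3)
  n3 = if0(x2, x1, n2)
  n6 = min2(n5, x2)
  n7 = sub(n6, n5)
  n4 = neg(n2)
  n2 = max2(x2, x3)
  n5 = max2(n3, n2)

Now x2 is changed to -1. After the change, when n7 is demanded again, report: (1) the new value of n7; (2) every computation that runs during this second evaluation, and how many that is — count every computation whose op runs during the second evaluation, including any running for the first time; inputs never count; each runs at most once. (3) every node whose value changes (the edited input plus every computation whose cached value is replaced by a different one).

Demanding n7 again yields 0.
5 computations run: n2, n3, n5, n6, n7.
The nodes whose values change: x2, n2, n3, n5, n6.

First demand of the output computes:
  n2 = max2(2, -1) = 2
  n3 = if0(x2=2 -> else branch n2) = 2
  n5 = max2(2, 2) = 2
  n6 = min2(2, 2) = 2
  n7 = sub(2, 2) = 0

After the edit, cleaning proceeds:
  n2: a read changed (x2 2->-1) — executes, giving -1.
  n3: a read changed (x2 2->-1; n2 2->-1) — executes, giving -1.
  n5: a read changed (n3 2->-1; n2 2->-1) — executes, giving -1.
  n6: a read changed (n5 2->-1; x2 2->-1) — executes, giving -1.
  n7: a read changed (n6 2->-1; n5 2->-1) — executes, giving 0 — identical to its old value.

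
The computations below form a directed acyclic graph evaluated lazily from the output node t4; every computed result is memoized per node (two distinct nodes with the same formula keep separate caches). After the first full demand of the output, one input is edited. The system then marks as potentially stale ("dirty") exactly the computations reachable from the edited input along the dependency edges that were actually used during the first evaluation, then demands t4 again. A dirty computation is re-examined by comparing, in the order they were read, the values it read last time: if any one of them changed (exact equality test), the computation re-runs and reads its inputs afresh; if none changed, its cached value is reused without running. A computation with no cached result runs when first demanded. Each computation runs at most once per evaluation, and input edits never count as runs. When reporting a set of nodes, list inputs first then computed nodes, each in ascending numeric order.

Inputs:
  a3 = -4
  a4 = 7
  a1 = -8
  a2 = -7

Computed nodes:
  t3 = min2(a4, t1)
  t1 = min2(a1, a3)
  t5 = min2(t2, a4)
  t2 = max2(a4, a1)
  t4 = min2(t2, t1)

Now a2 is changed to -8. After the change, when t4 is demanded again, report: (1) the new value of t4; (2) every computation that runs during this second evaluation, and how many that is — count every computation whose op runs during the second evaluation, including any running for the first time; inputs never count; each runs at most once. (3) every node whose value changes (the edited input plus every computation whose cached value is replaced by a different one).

First demand of the output computes:
  t1 = min2(-8, -4) = -8
  t2 = max2(7, -8) = 7
  t4 = min2(7, -8) = -8

After the edit, cleaning proceeds:
  no node depends on a2 at all; the second demand re-runs nothing.

Note the shortcut — nothing in the graph depends on a2 at all, so no recomputation happens.

Demanding t4 again yields -8.
0 computations run: none.
The nodes whose values change: a2.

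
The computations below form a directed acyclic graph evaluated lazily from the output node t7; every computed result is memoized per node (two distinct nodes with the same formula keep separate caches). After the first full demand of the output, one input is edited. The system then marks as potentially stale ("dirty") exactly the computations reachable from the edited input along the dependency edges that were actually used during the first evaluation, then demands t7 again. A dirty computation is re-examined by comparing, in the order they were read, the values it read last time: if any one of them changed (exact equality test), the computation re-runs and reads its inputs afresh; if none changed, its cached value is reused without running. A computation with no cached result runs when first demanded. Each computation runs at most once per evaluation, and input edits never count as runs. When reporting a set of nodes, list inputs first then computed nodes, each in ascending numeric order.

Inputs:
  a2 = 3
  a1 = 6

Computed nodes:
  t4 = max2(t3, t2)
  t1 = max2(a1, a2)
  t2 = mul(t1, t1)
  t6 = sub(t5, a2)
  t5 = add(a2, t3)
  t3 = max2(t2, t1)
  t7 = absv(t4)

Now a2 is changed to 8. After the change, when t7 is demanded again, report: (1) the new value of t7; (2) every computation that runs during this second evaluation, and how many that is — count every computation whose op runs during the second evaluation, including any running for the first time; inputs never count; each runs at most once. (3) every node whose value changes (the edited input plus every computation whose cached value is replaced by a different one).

Demanding t7 again yields 64.
5 computations run: t1, t2, t3, t4, t7.
The nodes whose values change: a2, t1, t2, t3, t4, t7.

First demand of the output computes:
  t1 = max2(6, 3) = 6
  t2 = mul(6, 6) = 36
  t3 = max2(36, 6) = 36
  t4 = max2(36, 36) = 36
  t7 = absv(36) = 36

After the edit, cleaning proceeds:
  t1: a read changed (a2 3->8) — executes, giving 8.
  t2: a read changed (t1 6->8; t1 6->8) — executes, giving 64.
  t3: a read changed (t2 36->64; t1 6->8) — executes, giving 64.
  t4: a read changed (t3 36->64; t2 36->64) — executes, giving 64.
  t7: a read changed (t4 36->64) — executes, giving 64.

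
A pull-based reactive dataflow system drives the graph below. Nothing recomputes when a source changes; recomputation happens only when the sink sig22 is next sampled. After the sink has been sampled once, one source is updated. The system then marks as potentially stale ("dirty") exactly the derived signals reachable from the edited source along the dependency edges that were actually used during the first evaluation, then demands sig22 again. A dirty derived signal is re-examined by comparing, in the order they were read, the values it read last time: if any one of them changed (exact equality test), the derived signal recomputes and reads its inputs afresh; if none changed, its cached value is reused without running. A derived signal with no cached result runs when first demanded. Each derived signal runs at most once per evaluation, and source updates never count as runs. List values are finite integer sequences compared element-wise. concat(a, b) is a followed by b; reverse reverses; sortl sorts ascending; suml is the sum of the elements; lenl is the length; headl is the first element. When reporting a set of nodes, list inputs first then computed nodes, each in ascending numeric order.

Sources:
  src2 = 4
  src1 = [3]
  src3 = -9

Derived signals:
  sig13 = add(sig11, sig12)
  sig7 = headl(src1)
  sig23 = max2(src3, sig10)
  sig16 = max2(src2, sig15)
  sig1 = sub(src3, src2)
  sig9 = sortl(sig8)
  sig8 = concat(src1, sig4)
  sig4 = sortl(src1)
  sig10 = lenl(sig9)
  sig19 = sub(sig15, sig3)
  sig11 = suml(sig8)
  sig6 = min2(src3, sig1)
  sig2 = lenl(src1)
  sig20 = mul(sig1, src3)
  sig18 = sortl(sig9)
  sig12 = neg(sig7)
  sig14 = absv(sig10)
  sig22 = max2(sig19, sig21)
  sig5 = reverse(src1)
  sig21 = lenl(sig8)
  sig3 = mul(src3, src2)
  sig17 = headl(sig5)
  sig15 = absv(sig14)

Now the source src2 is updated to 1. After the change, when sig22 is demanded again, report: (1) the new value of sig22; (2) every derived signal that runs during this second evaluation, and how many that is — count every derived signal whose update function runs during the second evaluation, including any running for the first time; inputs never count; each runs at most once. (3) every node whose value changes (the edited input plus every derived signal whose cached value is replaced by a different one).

New value of sig22: 11.
Derived signals that run: sig3, sig19, sig22 — 3 in total.
Values that change: src2, sig3, sig19, sig22.

First evaluation (everything demanded from the output):
  sig3 = mul(-9, 4) = -36
  sig4 = sortl([3]) = [3]
  sig8 = concat([3], [3]) = [3, 3]
  sig9 = sortl([3, 3]) = [3, 3]
  sig10 = lenl([3, 3]) = 2
  sig14 = absv(2) = 2
  sig15 = absv(2) = 2
  sig19 = sub(2, -36) = 38
  sig21 = lenl([3, 3]) = 2
  sig22 = max2(38, 2) = 38

Propagation after the edit:
  sig3: runs — src2 4->1; result -9.
  sig19: runs — sig3 -36->-9; result 11.
  sig22: runs — sig19 38->11; result 11.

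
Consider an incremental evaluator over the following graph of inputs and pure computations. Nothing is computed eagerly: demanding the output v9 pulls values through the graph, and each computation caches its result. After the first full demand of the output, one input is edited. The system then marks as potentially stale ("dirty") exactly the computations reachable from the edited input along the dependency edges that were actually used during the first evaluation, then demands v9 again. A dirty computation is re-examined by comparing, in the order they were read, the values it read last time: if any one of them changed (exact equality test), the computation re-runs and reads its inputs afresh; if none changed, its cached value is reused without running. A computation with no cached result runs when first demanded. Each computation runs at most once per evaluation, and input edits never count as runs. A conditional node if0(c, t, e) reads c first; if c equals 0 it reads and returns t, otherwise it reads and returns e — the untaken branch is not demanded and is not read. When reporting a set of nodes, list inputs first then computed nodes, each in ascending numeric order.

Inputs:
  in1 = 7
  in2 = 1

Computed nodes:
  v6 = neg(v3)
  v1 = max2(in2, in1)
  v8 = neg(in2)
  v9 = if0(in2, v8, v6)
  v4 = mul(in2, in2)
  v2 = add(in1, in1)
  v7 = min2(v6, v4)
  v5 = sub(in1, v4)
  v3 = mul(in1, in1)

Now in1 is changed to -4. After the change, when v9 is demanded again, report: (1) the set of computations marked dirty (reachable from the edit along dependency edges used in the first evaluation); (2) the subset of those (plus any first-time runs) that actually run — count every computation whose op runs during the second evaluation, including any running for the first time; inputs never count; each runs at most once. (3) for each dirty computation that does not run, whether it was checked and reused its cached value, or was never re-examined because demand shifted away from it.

Initial pass — values computed on the first demand:
  v3 = mul(7, 7) = 49
  v6 = neg(49) = -49
  v9 = if0(in2=1 -> else branch v6) = -49

Second demand — change propagation:
  v3: re-runs because in1 7->-4; in1 7->-4; new result 16.
  v6: re-runs because v3 49->16; new result -16.
  v9: re-runs because v6 -49->-16; new result -16.

Dirty set: v3, v6, v9.
Run set: v3, v6, v9 (3 run).
All dirty computations ended up running.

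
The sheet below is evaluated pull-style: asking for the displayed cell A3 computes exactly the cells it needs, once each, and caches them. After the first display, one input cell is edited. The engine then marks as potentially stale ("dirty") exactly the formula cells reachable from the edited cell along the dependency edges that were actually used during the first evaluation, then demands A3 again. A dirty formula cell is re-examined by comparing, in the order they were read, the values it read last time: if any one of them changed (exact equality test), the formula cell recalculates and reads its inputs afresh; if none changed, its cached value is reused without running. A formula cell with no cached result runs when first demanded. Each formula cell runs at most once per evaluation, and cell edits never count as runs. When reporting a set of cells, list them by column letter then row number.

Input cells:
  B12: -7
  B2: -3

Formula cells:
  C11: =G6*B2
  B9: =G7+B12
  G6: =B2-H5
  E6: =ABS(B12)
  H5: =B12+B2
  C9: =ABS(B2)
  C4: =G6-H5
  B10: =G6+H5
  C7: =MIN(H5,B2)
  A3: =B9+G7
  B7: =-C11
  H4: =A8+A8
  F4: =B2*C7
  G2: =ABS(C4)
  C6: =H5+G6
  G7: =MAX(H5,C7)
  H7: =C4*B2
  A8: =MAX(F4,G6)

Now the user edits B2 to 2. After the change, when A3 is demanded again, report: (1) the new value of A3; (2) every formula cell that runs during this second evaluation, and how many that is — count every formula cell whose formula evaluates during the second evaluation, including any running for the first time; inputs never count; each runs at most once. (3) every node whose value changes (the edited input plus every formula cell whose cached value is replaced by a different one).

First demand of the output computes:
  H5 = -7 + -3 = -10
  C7 = MIN(-10, -3) = -10
  G7 = MAX(-10, -10) = -10
  B9 = -10 + -7 = -17
  A3 = -17 + -10 = -27

After the edit, cleaning proceeds:
  H5: a read changed (B2 -3->2) — executes, giving -5.
  C7: a read changed (H5 -10->-5; B2 -3->2) — executes, giving -5.
  G7: a read changed (H5 -10->-5; C7 -10->-5) — executes, giving -5.
  B9: a read changed (G7 -10->-5) — executes, giving -12.
  A3: a read changed (B9 -17->-12; G7 -10->-5) — executes, giving -17.

Demanding A3 again yields -17.
5 formula cells run: A3, B9, C7, G7, H5.
The nodes whose values change: A3, B2, B9, C7, G7, H5.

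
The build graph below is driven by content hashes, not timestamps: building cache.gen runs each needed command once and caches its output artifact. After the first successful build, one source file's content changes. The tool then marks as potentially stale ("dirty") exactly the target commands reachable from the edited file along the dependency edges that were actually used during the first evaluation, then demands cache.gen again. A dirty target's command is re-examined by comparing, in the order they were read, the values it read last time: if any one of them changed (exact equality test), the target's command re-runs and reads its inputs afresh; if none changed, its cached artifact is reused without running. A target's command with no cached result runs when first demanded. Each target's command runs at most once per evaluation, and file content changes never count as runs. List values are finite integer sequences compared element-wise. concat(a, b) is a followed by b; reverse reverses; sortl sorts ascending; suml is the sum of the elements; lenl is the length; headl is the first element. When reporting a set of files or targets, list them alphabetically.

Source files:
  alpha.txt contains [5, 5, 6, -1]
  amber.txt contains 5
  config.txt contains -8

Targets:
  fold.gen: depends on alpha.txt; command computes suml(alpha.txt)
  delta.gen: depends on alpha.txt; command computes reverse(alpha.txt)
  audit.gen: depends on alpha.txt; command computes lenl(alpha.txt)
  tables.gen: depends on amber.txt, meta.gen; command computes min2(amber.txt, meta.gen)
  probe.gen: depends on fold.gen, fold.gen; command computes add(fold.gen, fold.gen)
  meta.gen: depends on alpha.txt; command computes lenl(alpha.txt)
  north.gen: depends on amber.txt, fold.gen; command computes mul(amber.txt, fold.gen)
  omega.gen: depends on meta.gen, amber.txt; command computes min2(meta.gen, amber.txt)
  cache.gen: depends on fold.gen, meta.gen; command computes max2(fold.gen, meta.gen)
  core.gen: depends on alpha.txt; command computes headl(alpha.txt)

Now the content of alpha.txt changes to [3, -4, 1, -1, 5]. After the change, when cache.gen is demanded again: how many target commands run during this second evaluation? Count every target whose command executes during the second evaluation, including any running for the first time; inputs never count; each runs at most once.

Run set: cache.gen, fold.gen, meta.gen (3 run).

Initial pass — values computed on the first demand:
  fold.gen = suml([5, 5, 6, -1]) = 15
  meta.gen = lenl([5, 5, 6, -1]) = 4
  cache.gen = max2(15, 4) = 15

Second demand — change propagation:
  fold.gen: re-runs because alpha.txt [5, 5, 6, -1]->[3, -4, 1, -1, 5]; new result 4.
  meta.gen: re-runs because alpha.txt [5, 5, 6, -1]->[3, -4, 1, -1, 5]; new result 5.
  cache.gen: re-runs because fold.gen 15->4; meta.gen 4->5; new result 5.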